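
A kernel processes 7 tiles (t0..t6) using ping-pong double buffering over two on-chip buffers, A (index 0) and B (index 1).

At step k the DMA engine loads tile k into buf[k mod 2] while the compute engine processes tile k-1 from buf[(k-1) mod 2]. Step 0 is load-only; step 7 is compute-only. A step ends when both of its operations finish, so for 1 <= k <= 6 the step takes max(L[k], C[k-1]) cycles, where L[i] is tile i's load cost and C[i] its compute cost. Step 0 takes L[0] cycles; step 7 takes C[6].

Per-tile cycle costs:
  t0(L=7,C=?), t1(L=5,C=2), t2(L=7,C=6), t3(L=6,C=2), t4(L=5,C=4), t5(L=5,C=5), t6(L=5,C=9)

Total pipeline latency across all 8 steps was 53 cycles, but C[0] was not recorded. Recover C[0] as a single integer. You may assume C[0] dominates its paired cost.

step 0 = dur = L[0]=7 = 7
step 1 = dur = max(L[1]=5, C[0]=?) = C[0]  (unknown; binding)
step 2 = dur = max(L[2]=7, C[1]=2) = 7
step 3 = dur = max(L[3]=6, C[2]=6) = 6
step 4 = dur = max(L[4]=5, C[3]=2) = 5
step 5 = dur = max(L[5]=5, C[4]=4) = 5
step 6 = dur = max(L[6]=5, C[5]=5) = 5
step 7 = dur = C[6]=9 = 9
sum of known step durations = 44
dur[1] = total - known = 53 - 44 = 9
C[0] is the binding max in step 1, so C[0] = dur[1] = 9

C[0] = 9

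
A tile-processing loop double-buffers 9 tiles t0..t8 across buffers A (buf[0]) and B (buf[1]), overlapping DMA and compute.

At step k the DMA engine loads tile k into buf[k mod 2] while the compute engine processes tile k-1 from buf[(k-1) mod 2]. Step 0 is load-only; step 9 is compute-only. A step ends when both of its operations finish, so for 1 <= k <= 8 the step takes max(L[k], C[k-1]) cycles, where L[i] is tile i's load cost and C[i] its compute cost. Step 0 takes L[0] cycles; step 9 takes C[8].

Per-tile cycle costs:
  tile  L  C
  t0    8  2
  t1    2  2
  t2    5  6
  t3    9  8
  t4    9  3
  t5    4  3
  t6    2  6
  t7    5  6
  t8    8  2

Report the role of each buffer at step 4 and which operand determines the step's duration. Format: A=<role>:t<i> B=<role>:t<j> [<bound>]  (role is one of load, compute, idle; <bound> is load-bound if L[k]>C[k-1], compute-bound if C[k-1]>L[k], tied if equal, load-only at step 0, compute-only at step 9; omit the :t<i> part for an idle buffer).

step 4: A=load:t4 B=compute:t3 [load-bound]

k=0 load=t0/8c comp=- wait=8 total=8
k=1 load=t1/2c comp=t0/2c wait=2 total=10
k=2 load=t2/5c comp=t1/2c wait=5 total=15
k=3 load=t3/9c comp=t2/6c wait=9 total=24
k=4 load=t4/9c comp=t3/8c wait=9 total=33
k=5 load=t5/4c comp=t4/3c wait=4 total=37
k=6 load=t6/2c comp=t5/3c wait=3 total=40
k=7 load=t7/5c comp=t6/6c wait=6 total=46
k=8 load=t8/8c comp=t7/6c wait=8 total=54
k=9 load=- comp=t8/2c wait=2 total=56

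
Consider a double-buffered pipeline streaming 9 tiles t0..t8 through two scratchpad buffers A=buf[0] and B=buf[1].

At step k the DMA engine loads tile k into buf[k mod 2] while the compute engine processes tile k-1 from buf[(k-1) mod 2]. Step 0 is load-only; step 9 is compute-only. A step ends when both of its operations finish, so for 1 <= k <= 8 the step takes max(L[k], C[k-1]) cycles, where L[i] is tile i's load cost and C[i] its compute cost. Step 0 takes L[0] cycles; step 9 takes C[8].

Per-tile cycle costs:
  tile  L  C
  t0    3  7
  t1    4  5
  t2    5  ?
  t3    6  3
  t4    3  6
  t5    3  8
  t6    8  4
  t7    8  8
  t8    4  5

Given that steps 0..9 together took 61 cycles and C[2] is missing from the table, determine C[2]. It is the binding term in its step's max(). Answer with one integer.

C[2] = 8

step 0 = dur = L[0]=3 = 3
step 1 = dur = max(L[1]=4, C[0]=7) = 7
step 2 = dur = max(L[2]=5, C[1]=5) = 5
step 3 = dur = max(L[3]=6, C[2]=?) = C[2]  (unknown; binding)
step 4 = dur = max(L[4]=3, C[3]=3) = 3
step 5 = dur = max(L[5]=3, C[4]=6) = 6
step 6 = dur = max(L[6]=8, C[5]=8) = 8
step 7 = dur = max(L[7]=8, C[6]=4) = 8
step 8 = dur = max(L[8]=4, C[7]=8) = 8
step 9 = dur = C[8]=5 = 5
sum of known step durations = 53
dur[3] = total - known = 61 - 53 = 8
C[2] is the binding max in step 3, so C[2] = dur[3] = 8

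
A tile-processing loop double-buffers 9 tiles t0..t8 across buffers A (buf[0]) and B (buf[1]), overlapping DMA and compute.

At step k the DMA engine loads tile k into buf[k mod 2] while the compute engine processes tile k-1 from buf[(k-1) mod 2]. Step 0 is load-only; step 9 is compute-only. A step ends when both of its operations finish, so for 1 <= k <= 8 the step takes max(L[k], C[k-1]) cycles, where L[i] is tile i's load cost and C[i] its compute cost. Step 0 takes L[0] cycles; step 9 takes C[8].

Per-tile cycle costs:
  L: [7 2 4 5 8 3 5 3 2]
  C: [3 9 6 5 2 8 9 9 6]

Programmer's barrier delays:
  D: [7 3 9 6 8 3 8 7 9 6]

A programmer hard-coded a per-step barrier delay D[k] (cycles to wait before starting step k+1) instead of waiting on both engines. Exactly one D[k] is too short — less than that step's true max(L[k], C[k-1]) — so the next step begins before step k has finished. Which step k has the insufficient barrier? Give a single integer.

hazard at step 7

step 0: need L[0]=7 = 7; D[0]=7 ok
step 1: need max(L[1]=2,C[0]=3) = 3; D[1]=3 ok
step 2: need max(L[2]=4,C[1]=9) = 9; D[2]=9 ok
step 3: need max(L[3]=5,C[2]=6) = 6; D[3]=6 ok
step 4: need max(L[4]=8,C[3]=5) = 8; D[4]=8 ok
step 5: need max(L[5]=3,C[4]=2) = 3; D[5]=3 ok
step 6: need max(L[6]=5,C[5]=8) = 8; D[6]=8 ok
step 7: need max(L[7]=3,C[6]=9) = 9; D[7]=7 SHORT
step 8: need max(L[8]=2,C[7]=9) = 9; D[8]=9 ok
step 9: need C[8]=6 = 6; D[9]=6 ok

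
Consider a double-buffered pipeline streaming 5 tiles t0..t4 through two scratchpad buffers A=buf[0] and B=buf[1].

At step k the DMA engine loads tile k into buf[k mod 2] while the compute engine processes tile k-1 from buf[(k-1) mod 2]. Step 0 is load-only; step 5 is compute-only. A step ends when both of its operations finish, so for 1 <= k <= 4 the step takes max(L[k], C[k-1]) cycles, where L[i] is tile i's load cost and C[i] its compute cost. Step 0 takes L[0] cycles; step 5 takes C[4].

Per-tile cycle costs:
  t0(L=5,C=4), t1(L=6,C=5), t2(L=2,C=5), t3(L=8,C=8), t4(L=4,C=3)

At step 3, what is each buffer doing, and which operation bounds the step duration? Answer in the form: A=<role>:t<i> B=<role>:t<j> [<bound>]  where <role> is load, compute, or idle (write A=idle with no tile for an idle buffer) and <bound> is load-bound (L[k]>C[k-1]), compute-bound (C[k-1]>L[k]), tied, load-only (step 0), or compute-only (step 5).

[0] DMA t0→A (5c) ∥ CU idle ⇒ 5c, clock 5
[1] DMA t1→B (6c) ∥ CU A:t0 (4c) ⇒ 6c, clock 11
[2] DMA t2→A (2c) ∥ CU B:t1 (5c) ⇒ 5c, clock 16
[3] DMA t3→B (8c) ∥ CU A:t2 (5c) ⇒ 8c, clock 24
[4] DMA t4→A (4c) ∥ CU B:t3 (8c) ⇒ 8c, clock 32
[5] DMA idle ∥ CU A:t4 (3c) ⇒ 3c, clock 35

step 3: A=compute:t2 B=load:t3 [load-bound]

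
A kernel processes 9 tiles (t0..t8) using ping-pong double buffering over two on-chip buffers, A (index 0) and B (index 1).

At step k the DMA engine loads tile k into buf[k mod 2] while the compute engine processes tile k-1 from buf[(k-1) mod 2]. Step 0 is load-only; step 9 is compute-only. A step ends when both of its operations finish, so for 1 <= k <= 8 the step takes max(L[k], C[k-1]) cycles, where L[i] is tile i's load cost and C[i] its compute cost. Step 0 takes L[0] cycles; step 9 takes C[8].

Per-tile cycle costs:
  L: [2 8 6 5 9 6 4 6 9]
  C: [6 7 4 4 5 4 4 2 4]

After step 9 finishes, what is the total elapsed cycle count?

end_cycle[9] = 60

k=0 load=t0/2c comp=- wait=2 total=2
k=1 load=t1/8c comp=t0/6c wait=8 total=10
k=2 load=t2/6c comp=t1/7c wait=7 total=17
k=3 load=t3/5c comp=t2/4c wait=5 total=22
k=4 load=t4/9c comp=t3/4c wait=9 total=31
k=5 load=t5/6c comp=t4/5c wait=6 total=37
k=6 load=t6/4c comp=t5/4c wait=4 total=41
k=7 load=t7/6c comp=t6/4c wait=6 total=47
k=8 load=t8/9c comp=t7/2c wait=9 total=56
k=9 load=- comp=t8/4c wait=4 total=60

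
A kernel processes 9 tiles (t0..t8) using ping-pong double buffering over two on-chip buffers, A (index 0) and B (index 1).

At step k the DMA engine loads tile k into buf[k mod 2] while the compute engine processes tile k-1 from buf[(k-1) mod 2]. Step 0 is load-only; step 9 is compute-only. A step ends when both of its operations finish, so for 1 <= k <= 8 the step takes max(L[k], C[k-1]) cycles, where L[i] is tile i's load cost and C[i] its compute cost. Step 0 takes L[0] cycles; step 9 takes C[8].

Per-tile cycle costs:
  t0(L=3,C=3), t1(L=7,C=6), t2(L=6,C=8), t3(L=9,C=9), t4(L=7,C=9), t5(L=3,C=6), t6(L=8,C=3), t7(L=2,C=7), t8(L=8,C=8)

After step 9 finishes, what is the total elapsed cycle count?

end_cycle[9] = 70

  0. 3=3c; end=3; A:t0 B:-
  1. max(7,3)=7c; end=10; A:t0 B:t1
  2. max(6,6)=6c; end=16; A:t2 B:t1
  3. max(9,8)=9c; end=25; A:t2 B:t3
  4. max(7,9)=9c; end=34; A:t4 B:t3
  5. max(3,9)=9c; end=43; A:t4 B:t5
  6. max(8,6)=8c; end=51; A:t6 B:t5
  7. max(2,3)=3c; end=54; A:t6 B:t7
  8. max(8,7)=8c; end=62; A:t8 B:t7
  9. 8=8c; end=70; A:t8 B:t7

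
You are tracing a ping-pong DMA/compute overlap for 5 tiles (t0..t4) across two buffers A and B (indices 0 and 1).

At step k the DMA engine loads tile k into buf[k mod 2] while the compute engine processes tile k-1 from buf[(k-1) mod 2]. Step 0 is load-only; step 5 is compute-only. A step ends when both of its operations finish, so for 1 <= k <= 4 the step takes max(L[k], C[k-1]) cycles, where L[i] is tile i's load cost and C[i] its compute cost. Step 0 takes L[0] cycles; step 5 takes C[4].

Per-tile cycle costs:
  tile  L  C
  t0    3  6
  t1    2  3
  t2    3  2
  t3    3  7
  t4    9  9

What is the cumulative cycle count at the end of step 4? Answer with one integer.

end_cycle[4] = 24

[0] DMA t0→A (3c) ∥ CU idle ⇒ 3c, clock 3
[1] DMA t1→B (2c) ∥ CU A:t0 (6c) ⇒ 6c, clock 9
[2] DMA t2→A (3c) ∥ CU B:t1 (3c) ⇒ 3c, clock 12
[3] DMA t3→B (3c) ∥ CU A:t2 (2c) ⇒ 3c, clock 15
[4] DMA t4→A (9c) ∥ CU B:t3 (7c) ⇒ 9c, clock 24
[5] DMA idle ∥ CU A:t4 (9c) ⇒ 9c, clock 33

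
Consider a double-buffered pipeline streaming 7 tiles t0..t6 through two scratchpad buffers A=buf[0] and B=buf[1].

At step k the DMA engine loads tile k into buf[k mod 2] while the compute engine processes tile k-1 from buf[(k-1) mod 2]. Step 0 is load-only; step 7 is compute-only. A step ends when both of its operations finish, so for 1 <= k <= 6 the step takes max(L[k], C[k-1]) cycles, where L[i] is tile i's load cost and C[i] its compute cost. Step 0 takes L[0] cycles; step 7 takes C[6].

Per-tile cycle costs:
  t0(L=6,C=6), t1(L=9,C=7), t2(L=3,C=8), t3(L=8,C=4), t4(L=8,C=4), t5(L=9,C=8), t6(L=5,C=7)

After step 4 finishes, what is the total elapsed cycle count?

end_cycle[4] = 38

step 0: L[0]=6 → dur=6, Σ=6 | A=load:t0 B=idle [load-only]
step 1: L[1]=9 C[0]=6 → dur=9, Σ=15 | A=compute:t0 B=load:t1 [load-bound]
step 2: L[2]=3 C[1]=7 → dur=7, Σ=22 | A=load:t2 B=compute:t1 [compute-bound]
step 3: L[3]=8 C[2]=8 → dur=8, Σ=30 | A=compute:t2 B=load:t3 [tied]
step 4: L[4]=8 C[3]=4 → dur=8, Σ=38 | A=load:t4 B=compute:t3 [load-bound]
step 5: L[5]=9 C[4]=4 → dur=9, Σ=47 | A=compute:t4 B=load:t5 [load-bound]
step 6: L[6]=5 C[5]=8 → dur=8, Σ=55 | A=load:t6 B=compute:t5 [compute-bound]
step 7: C[6]=7 → dur=7, Σ=62 | A=compute:t6 B=idle [compute-only]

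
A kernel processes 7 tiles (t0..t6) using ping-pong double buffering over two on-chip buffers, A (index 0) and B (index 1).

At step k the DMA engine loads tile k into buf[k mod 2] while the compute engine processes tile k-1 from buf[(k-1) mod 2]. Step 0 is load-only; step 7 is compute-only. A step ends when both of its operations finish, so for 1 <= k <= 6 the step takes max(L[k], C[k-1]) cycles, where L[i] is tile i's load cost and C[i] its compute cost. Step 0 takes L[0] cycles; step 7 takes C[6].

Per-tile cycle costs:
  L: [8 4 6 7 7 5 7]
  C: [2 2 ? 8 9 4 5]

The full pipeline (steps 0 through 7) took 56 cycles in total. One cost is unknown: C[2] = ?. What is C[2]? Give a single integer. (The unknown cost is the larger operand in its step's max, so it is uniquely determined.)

C[2] = 9

step 0: dur = L[0]=8 = 8
step 1: dur = max(L[1]=4, C[0]=2) = 4
step 2: dur = max(L[2]=6, C[1]=2) = 6
step 3: dur = max(L[3]=7, C[2]=?) = C[2]  (unknown; binding)
step 4: dur = max(L[4]=7, C[3]=8) = 8
step 5: dur = max(L[5]=5, C[4]=9) = 9
step 6: dur = max(L[6]=7, C[5]=4) = 7
step 7: dur = C[6]=5 = 5
sum of known step durations = 47
dur[3] = total - known = 56 - 47 = 9
C[2] is the binding max in step 3, so C[2] = dur[3] = 9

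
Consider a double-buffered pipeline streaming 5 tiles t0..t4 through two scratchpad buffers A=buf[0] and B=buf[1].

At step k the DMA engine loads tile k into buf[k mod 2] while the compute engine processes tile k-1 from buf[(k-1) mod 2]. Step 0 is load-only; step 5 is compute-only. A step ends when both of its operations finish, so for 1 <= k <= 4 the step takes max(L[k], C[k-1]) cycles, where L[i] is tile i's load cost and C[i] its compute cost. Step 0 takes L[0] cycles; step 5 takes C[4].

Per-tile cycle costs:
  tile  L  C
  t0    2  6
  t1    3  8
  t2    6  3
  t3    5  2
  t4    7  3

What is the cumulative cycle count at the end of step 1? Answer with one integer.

end_cycle[1] = 8

[0] DMA t0→A (2c) ∥ CU idle ⇒ 2c, clock 2
[1] DMA t1→B (3c) ∥ CU A:t0 (6c) ⇒ 6c, clock 8
[2] DMA t2→A (6c) ∥ CU B:t1 (8c) ⇒ 8c, clock 16
[3] DMA t3→B (5c) ∥ CU A:t2 (3c) ⇒ 5c, clock 21
[4] DMA t4→A (7c) ∥ CU B:t3 (2c) ⇒ 7c, clock 28
[5] DMA idle ∥ CU A:t4 (3c) ⇒ 3c, clock 31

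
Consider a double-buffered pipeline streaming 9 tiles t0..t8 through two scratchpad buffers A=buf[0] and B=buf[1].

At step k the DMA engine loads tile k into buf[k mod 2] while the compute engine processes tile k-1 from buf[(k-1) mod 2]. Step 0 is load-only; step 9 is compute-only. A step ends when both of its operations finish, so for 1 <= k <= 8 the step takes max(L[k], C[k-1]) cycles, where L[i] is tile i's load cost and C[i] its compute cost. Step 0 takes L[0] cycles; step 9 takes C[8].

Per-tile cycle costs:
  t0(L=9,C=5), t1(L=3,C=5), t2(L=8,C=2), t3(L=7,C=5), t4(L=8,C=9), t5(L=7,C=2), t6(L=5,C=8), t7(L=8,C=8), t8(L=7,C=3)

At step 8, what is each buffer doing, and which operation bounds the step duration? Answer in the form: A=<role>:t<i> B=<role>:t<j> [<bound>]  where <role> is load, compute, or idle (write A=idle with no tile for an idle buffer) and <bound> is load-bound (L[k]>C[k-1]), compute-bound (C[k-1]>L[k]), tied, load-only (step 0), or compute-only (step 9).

step 0: L[0]=9 → dur=9, Σ=9 | A=load:t0 B=idle [load-only]
step 1: L[1]=3 C[0]=5 → dur=5, Σ=14 | A=compute:t0 B=load:t1 [compute-bound]
step 2: L[2]=8 C[1]=5 → dur=8, Σ=22 | A=load:t2 B=compute:t1 [load-bound]
step 3: L[3]=7 C[2]=2 → dur=7, Σ=29 | A=compute:t2 B=load:t3 [load-bound]
step 4: L[4]=8 C[3]=5 → dur=8, Σ=37 | A=load:t4 B=compute:t3 [load-bound]
step 5: L[5]=7 C[4]=9 → dur=9, Σ=46 | A=compute:t4 B=load:t5 [compute-bound]
step 6: L[6]=5 C[5]=2 → dur=5, Σ=51 | A=load:t6 B=compute:t5 [load-bound]
step 7: L[7]=8 C[6]=8 → dur=8, Σ=59 | A=compute:t6 B=load:t7 [tied]
step 8: L[8]=7 C[7]=8 → dur=8, Σ=67 | A=load:t8 B=compute:t7 [compute-bound]
step 9: C[8]=3 → dur=3, Σ=70 | A=compute:t8 B=idle [compute-only]

step 8: A=load:t8 B=compute:t7 [compute-bound]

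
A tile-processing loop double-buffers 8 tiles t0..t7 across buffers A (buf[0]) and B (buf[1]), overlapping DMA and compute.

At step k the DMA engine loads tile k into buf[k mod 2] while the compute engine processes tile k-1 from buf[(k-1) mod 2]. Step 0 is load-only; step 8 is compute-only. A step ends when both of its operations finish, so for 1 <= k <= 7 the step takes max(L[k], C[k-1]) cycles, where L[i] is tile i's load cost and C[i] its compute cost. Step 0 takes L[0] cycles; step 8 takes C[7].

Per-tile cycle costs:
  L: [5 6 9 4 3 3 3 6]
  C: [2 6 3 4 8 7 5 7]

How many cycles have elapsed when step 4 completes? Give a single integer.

k=0 load=t0/5c comp=- wait=5 total=5
k=1 load=t1/6c comp=t0/2c wait=6 total=11
k=2 load=t2/9c comp=t1/6c wait=9 total=20
k=3 load=t3/4c comp=t2/3c wait=4 total=24
k=4 load=t4/3c comp=t3/4c wait=4 total=28
k=5 load=t5/3c comp=t4/8c wait=8 total=36
k=6 load=t6/3c comp=t5/7c wait=7 total=43
k=7 load=t7/6c comp=t6/5c wait=6 total=49
k=8 load=- comp=t7/7c wait=7 total=56

end_cycle[4] = 28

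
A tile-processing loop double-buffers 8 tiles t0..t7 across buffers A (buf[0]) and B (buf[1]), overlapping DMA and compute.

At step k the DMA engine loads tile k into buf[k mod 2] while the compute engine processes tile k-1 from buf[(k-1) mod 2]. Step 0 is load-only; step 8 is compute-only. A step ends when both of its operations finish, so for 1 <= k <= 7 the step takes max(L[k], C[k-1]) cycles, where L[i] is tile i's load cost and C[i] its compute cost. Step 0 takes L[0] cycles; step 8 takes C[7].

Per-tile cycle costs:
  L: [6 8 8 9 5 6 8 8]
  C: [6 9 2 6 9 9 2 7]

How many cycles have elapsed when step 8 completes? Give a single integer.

k=0 load=t0/6c comp=- wait=6 total=6
k=1 load=t1/8c comp=t0/6c wait=8 total=14
k=2 load=t2/8c comp=t1/9c wait=9 total=23
k=3 load=t3/9c comp=t2/2c wait=9 total=32
k=4 load=t4/5c comp=t3/6c wait=6 total=38
k=5 load=t5/6c comp=t4/9c wait=9 total=47
k=6 load=t6/8c comp=t5/9c wait=9 total=56
k=7 load=t7/8c comp=t6/2c wait=8 total=64
k=8 load=- comp=t7/7c wait=7 total=71

end_cycle[8] = 71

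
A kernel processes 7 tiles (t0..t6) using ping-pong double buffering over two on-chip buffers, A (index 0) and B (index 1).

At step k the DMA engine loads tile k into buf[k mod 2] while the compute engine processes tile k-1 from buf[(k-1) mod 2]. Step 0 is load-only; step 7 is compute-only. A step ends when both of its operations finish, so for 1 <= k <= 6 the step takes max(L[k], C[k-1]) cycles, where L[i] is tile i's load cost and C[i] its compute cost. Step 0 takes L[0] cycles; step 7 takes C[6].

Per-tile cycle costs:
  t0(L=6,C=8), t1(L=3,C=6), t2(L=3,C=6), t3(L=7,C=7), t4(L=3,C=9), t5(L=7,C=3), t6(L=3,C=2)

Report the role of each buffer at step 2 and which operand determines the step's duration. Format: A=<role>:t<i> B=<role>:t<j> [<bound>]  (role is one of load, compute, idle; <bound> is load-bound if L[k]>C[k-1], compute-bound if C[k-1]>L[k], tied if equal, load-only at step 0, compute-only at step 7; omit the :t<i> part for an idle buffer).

step 0: L[0]=6 → dur=6, Σ=6 | A=load:t0 B=idle [load-only]
step 1: L[1]=3 C[0]=8 → dur=8, Σ=14 | A=compute:t0 B=load:t1 [compute-bound]
step 2: L[2]=3 C[1]=6 → dur=6, Σ=20 | A=load:t2 B=compute:t1 [compute-bound]
step 3: L[3]=7 C[2]=6 → dur=7, Σ=27 | A=compute:t2 B=load:t3 [load-bound]
step 4: L[4]=3 C[3]=7 → dur=7, Σ=34 | A=load:t4 B=compute:t3 [compute-bound]
step 5: L[5]=7 C[4]=9 → dur=9, Σ=43 | A=compute:t4 B=load:t5 [compute-bound]
step 6: L[6]=3 C[5]=3 → dur=3, Σ=46 | A=load:t6 B=compute:t5 [tied]
step 7: C[6]=2 → dur=2, Σ=48 | A=compute:t6 B=idle [compute-only]

step 2: A=load:t2 B=compute:t1 [compute-bound]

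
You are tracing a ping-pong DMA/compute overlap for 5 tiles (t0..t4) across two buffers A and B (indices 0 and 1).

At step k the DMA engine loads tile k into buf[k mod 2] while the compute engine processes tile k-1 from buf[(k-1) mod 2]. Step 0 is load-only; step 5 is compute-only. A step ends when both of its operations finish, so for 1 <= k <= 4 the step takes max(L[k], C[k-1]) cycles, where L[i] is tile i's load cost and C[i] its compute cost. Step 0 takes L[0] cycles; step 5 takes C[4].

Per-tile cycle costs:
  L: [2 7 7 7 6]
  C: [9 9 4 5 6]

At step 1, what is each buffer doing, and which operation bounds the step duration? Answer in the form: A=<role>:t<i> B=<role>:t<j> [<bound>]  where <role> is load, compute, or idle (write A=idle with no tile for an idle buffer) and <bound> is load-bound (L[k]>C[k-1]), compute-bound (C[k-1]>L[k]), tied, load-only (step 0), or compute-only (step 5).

step 1: A=compute:t0 B=load:t1 [compute-bound]

k=0 load=t0/2c comp=- wait=2 total=2
k=1 load=t1/7c comp=t0/9c wait=9 total=11
k=2 load=t2/7c comp=t1/9c wait=9 total=20
k=3 load=t3/7c comp=t2/4c wait=7 total=27
k=4 load=t4/6c comp=t3/5c wait=6 total=33
k=5 load=- comp=t4/6c wait=6 total=39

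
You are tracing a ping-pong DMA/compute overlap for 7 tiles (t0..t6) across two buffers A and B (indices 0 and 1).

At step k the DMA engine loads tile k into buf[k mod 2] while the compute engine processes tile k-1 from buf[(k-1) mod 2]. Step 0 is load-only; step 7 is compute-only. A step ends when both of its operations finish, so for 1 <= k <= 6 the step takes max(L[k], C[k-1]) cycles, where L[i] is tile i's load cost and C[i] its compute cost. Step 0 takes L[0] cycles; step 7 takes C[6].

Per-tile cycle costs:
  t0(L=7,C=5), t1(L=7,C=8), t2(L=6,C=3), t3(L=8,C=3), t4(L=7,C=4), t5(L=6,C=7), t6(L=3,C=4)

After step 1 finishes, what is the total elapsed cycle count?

[0] DMA t0→A (7c) ∥ CU idle ⇒ 7c, clock 7
[1] DMA t1→B (7c) ∥ CU A:t0 (5c) ⇒ 7c, clock 14
[2] DMA t2→A (6c) ∥ CU B:t1 (8c) ⇒ 8c, clock 22
[3] DMA t3→B (8c) ∥ CU A:t2 (3c) ⇒ 8c, clock 30
[4] DMA t4→A (7c) ∥ CU B:t3 (3c) ⇒ 7c, clock 37
[5] DMA t5→B (6c) ∥ CU A:t4 (4c) ⇒ 6c, clock 43
[6] DMA t6→A (3c) ∥ CU B:t5 (7c) ⇒ 7c, clock 50
[7] DMA idle ∥ CU A:t6 (4c) ⇒ 4c, clock 54

end_cycle[1] = 14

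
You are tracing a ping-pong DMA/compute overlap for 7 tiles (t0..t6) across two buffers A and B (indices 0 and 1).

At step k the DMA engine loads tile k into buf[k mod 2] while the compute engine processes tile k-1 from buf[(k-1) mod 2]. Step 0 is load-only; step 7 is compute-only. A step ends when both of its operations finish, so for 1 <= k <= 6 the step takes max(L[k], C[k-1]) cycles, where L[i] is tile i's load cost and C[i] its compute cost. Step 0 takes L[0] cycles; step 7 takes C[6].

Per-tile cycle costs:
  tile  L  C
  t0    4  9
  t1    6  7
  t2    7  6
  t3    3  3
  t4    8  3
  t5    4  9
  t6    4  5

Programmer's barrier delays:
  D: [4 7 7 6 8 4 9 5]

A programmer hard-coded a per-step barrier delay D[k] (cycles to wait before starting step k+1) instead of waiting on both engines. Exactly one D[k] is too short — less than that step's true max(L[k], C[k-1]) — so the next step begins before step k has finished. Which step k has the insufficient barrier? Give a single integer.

hazard at step 1

k=0 barrier L[0]=4→4c, D[0]=4 ok
k=1 barrier max(L[1]=6,C[0]=9)→9c, D[1]=7 SHORT
k=2 barrier max(L[2]=7,C[1]=7)→7c, D[2]=7 ok
k=3 barrier max(L[3]=3,C[2]=6)→6c, D[3]=6 ok
k=4 barrier max(L[4]=8,C[3]=3)→8c, D[4]=8 ok
k=5 barrier max(L[5]=4,C[4]=3)→4c, D[5]=4 ok
k=6 barrier max(L[6]=4,C[5]=9)→9c, D[6]=9 ok
k=7 barrier C[6]=5→5c, D[7]=5 ok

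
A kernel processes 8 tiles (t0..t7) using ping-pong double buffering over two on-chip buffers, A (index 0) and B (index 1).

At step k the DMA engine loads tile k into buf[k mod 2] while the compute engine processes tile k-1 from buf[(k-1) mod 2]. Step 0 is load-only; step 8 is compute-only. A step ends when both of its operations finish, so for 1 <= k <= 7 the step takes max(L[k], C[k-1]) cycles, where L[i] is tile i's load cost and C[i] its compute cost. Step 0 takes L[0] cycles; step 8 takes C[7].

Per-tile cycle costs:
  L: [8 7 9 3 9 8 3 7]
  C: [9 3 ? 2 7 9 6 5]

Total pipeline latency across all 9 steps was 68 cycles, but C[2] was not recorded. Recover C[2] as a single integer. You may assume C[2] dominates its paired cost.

step 0 → dur = L[0]=8 = 8
step 1 → dur = max(L[1]=7, C[0]=9) = 9
step 2 → dur = max(L[2]=9, C[1]=3) = 9
step 3 → dur = max(L[3]=3, C[2]=?) = C[2]  (unknown; binding)
step 4 → dur = max(L[4]=9, C[3]=2) = 9
step 5 → dur = max(L[5]=8, C[4]=7) = 8
step 6 → dur = max(L[6]=3, C[5]=9) = 9
step 7 → dur = max(L[7]=7, C[6]=6) = 7
step 8 → dur = C[7]=5 = 5
sum of known step durations = 64
dur[3] = total - known = 68 - 64 = 4
C[2] is the binding max in step 3, so C[2] = dur[3] = 4

C[2] = 4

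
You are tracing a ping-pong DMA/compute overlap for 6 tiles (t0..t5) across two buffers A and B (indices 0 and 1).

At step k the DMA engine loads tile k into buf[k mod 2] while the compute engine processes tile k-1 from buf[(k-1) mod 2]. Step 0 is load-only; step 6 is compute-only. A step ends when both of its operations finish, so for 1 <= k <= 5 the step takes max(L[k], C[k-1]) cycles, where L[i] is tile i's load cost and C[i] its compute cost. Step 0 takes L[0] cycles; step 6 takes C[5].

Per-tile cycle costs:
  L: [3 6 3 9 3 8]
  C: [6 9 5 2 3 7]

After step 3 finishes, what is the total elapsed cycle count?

end_cycle[3] = 27

[0] DMA t0→A (3c) ∥ CU idle ⇒ 3c, clock 3
[1] DMA t1→B (6c) ∥ CU A:t0 (6c) ⇒ 6c, clock 9
[2] DMA t2→A (3c) ∥ CU B:t1 (9c) ⇒ 9c, clock 18
[3] DMA t3→B (9c) ∥ CU A:t2 (5c) ⇒ 9c, clock 27
[4] DMA t4→A (3c) ∥ CU B:t3 (2c) ⇒ 3c, clock 30
[5] DMA t5→B (8c) ∥ CU A:t4 (3c) ⇒ 8c, clock 38
[6] DMA idle ∥ CU B:t5 (7c) ⇒ 7c, clock 45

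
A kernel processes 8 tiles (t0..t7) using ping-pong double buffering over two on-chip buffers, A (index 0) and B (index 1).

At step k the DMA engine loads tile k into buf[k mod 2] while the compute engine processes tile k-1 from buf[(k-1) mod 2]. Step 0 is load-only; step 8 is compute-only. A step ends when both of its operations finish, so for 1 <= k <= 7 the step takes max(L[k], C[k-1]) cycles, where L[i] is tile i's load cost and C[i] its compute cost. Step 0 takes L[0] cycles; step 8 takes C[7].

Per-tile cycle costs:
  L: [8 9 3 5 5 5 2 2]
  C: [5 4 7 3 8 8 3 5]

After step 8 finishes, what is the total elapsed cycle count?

step 0: L[0]=8 → dur=8, Σ=8 | A=load:t0 B=idle [load-only]
step 1: L[1]=9 C[0]=5 → dur=9, Σ=17 | A=compute:t0 B=load:t1 [load-bound]
step 2: L[2]=3 C[1]=4 → dur=4, Σ=21 | A=load:t2 B=compute:t1 [compute-bound]
step 3: L[3]=5 C[2]=7 → dur=7, Σ=28 | A=compute:t2 B=load:t3 [compute-bound]
step 4: L[4]=5 C[3]=3 → dur=5, Σ=33 | A=load:t4 B=compute:t3 [load-bound]
step 5: L[5]=5 C[4]=8 → dur=8, Σ=41 | A=compute:t4 B=load:t5 [compute-bound]
step 6: L[6]=2 C[5]=8 → dur=8, Σ=49 | A=load:t6 B=compute:t5 [compute-bound]
step 7: L[7]=2 C[6]=3 → dur=3, Σ=52 | A=compute:t6 B=load:t7 [compute-bound]
step 8: C[7]=5 → dur=5, Σ=57 | A=idle B=compute:t7 [compute-only]

end_cycle[8] = 57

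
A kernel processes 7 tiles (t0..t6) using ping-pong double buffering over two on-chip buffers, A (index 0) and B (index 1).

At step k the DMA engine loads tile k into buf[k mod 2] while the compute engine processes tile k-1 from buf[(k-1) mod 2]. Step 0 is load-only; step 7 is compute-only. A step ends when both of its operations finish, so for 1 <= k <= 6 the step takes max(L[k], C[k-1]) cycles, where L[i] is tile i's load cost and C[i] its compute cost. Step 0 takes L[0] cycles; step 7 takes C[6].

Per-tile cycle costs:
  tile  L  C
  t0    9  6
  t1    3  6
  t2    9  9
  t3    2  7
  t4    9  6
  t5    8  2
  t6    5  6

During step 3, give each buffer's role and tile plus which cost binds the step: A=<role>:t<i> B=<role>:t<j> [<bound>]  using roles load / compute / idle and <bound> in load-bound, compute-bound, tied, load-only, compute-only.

step 3: A=compute:t2 B=load:t3 [compute-bound]

  0. 9=9c; end=9; A:t0 B:-
  1. max(3,6)=6c; end=15; A:t0 B:t1
  2. max(9,6)=9c; end=24; A:t2 B:t1
  3. max(2,9)=9c; end=33; A:t2 B:t3
  4. max(9,7)=9c; end=42; A:t4 B:t3
  5. max(8,6)=8c; end=50; A:t4 B:t5
  6. max(5,2)=5c; end=55; A:t6 B:t5
  7. 6=6c; end=61; A:t6 B:t5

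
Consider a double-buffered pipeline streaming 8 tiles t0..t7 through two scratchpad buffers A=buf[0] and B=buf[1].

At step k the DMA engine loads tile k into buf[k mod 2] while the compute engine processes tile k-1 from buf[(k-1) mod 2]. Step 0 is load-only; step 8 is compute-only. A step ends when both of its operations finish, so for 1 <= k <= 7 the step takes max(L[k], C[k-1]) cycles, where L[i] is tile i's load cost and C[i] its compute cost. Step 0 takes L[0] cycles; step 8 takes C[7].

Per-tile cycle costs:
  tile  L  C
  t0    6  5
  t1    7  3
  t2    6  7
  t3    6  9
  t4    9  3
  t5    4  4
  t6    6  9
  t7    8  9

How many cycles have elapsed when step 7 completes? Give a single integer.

k=0 load=t0/6c comp=- wait=6 total=6
k=1 load=t1/7c comp=t0/5c wait=7 total=13
k=2 load=t2/6c comp=t1/3c wait=6 total=19
k=3 load=t3/6c comp=t2/7c wait=7 total=26
k=4 load=t4/9c comp=t3/9c wait=9 total=35
k=5 load=t5/4c comp=t4/3c wait=4 total=39
k=6 load=t6/6c comp=t5/4c wait=6 total=45
k=7 load=t7/8c comp=t6/9c wait=9 total=54
k=8 load=- comp=t7/9c wait=9 total=63

end_cycle[7] = 54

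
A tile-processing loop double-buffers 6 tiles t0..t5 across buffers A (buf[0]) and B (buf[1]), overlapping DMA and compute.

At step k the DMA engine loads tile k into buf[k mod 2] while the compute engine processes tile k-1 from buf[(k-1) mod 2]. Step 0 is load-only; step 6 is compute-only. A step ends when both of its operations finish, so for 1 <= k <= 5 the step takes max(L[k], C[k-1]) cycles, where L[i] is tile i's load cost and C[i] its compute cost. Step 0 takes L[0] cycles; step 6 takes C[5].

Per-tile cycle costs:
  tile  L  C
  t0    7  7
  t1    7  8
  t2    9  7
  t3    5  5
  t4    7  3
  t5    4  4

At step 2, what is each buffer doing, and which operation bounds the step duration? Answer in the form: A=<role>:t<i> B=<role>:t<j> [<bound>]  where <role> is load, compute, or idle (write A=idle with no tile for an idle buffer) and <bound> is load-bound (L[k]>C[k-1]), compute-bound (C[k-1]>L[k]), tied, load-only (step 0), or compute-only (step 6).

[0] DMA t0→A (7c) ∥ CU idle ⇒ 7c, clock 7
[1] DMA t1→B (7c) ∥ CU A:t0 (7c) ⇒ 7c, clock 14
[2] DMA t2→A (9c) ∥ CU B:t1 (8c) ⇒ 9c, clock 23
[3] DMA t3→B (5c) ∥ CU A:t2 (7c) ⇒ 7c, clock 30
[4] DMA t4→A (7c) ∥ CU B:t3 (5c) ⇒ 7c, clock 37
[5] DMA t5→B (4c) ∥ CU A:t4 (3c) ⇒ 4c, clock 41
[6] DMA idle ∥ CU B:t5 (4c) ⇒ 4c, clock 45

step 2: A=load:t2 B=compute:t1 [load-bound]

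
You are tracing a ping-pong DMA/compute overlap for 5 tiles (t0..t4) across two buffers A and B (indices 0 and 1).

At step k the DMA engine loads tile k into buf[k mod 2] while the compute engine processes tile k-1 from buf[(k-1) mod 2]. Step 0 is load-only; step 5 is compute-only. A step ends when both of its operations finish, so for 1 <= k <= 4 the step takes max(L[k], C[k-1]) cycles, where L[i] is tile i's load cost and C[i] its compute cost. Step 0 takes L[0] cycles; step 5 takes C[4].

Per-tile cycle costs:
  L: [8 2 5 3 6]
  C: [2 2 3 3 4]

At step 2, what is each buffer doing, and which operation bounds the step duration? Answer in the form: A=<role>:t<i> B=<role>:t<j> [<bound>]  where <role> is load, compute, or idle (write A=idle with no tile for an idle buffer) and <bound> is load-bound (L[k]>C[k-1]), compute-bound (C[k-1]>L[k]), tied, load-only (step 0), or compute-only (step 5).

step 2: A=load:t2 B=compute:t1 [load-bound]

[0] DMA t0→A (8c) ∥ CU idle ⇒ 8c, clock 8
[1] DMA t1→B (2c) ∥ CU A:t0 (2c) ⇒ 2c, clock 10
[2] DMA t2→A (5c) ∥ CU B:t1 (2c) ⇒ 5c, clock 15
[3] DMA t3→B (3c) ∥ CU A:t2 (3c) ⇒ 3c, clock 18
[4] DMA t4→A (6c) ∥ CU B:t3 (3c) ⇒ 6c, clock 24
[5] DMA idle ∥ CU A:t4 (4c) ⇒ 4c, clock 28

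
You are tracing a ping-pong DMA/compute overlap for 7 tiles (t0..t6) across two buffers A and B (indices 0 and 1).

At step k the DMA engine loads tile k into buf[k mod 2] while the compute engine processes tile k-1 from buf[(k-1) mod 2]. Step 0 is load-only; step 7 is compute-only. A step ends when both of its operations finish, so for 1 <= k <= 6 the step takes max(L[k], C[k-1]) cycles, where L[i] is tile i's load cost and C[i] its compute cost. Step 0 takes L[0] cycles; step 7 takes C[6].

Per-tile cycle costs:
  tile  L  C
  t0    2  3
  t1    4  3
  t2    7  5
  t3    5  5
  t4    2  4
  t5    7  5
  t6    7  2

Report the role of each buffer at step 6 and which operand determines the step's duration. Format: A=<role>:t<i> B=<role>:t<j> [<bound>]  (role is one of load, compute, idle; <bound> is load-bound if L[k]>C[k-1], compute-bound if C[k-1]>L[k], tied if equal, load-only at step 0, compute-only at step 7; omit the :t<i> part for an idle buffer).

step 0: L[0]=2 → dur=2, Σ=2 | A=load:t0 B=idle [load-only]
step 1: L[1]=4 C[0]=3 → dur=4, Σ=6 | A=compute:t0 B=load:t1 [load-bound]
step 2: L[2]=7 C[1]=3 → dur=7, Σ=13 | A=load:t2 B=compute:t1 [load-bound]
step 3: L[3]=5 C[2]=5 → dur=5, Σ=18 | A=compute:t2 B=load:t3 [tied]
step 4: L[4]=2 C[3]=5 → dur=5, Σ=23 | A=load:t4 B=compute:t3 [compute-bound]
step 5: L[5]=7 C[4]=4 → dur=7, Σ=30 | A=compute:t4 B=load:t5 [load-bound]
step 6: L[6]=7 C[5]=5 → dur=7, Σ=37 | A=load:t6 B=compute:t5 [load-bound]
step 7: C[6]=2 → dur=2, Σ=39 | A=compute:t6 B=idle [compute-only]

step 6: A=load:t6 B=compute:t5 [load-bound]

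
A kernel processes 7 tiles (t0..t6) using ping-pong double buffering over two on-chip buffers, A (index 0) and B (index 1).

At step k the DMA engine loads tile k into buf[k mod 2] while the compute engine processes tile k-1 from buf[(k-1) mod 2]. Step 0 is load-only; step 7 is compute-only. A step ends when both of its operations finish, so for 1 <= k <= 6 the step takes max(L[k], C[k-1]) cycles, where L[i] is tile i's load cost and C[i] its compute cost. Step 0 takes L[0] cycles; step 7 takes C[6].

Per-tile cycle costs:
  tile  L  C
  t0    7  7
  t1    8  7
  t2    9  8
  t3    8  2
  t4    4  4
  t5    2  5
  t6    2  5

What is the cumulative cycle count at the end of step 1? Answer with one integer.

k=0 load=t0/7c comp=- wait=7 total=7
k=1 load=t1/8c comp=t0/7c wait=8 total=15
k=2 load=t2/9c comp=t1/7c wait=9 total=24
k=3 load=t3/8c comp=t2/8c wait=8 total=32
k=4 load=t4/4c comp=t3/2c wait=4 total=36
k=5 load=t5/2c comp=t4/4c wait=4 total=40
k=6 load=t6/2c comp=t5/5c wait=5 total=45
k=7 load=- comp=t6/5c wait=5 total=50

end_cycle[1] = 15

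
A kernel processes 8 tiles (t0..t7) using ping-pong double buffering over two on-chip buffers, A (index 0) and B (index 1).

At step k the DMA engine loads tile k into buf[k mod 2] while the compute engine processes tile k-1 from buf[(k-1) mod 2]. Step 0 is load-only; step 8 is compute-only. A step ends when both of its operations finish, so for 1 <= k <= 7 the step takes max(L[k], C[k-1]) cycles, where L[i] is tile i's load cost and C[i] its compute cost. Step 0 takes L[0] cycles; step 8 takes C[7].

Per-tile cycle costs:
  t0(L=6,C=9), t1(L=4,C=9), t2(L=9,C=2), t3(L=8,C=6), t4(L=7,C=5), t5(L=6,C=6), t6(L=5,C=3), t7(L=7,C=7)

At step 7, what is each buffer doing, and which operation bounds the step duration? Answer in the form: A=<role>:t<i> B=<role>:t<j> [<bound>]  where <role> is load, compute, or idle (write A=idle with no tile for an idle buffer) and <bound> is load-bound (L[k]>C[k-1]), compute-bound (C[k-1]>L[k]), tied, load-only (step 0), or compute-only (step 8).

step 0: L[0]=6 → dur=6, Σ=6 | A=load:t0 B=idle [load-only]
step 1: L[1]=4 C[0]=9 → dur=9, Σ=15 | A=compute:t0 B=load:t1 [compute-bound]
step 2: L[2]=9 C[1]=9 → dur=9, Σ=24 | A=load:t2 B=compute:t1 [tied]
step 3: L[3]=8 C[2]=2 → dur=8, Σ=32 | A=compute:t2 B=load:t3 [load-bound]
step 4: L[4]=7 C[3]=6 → dur=7, Σ=39 | A=load:t4 B=compute:t3 [load-bound]
step 5: L[5]=6 C[4]=5 → dur=6, Σ=45 | A=compute:t4 B=load:t5 [load-bound]
step 6: L[6]=5 C[5]=6 → dur=6, Σ=51 | A=load:t6 B=compute:t5 [compute-bound]
step 7: L[7]=7 C[6]=3 → dur=7, Σ=58 | A=compute:t6 B=load:t7 [load-bound]
step 8: C[7]=7 → dur=7, Σ=65 | A=idle B=compute:t7 [compute-only]

step 7: A=compute:t6 B=load:t7 [load-bound]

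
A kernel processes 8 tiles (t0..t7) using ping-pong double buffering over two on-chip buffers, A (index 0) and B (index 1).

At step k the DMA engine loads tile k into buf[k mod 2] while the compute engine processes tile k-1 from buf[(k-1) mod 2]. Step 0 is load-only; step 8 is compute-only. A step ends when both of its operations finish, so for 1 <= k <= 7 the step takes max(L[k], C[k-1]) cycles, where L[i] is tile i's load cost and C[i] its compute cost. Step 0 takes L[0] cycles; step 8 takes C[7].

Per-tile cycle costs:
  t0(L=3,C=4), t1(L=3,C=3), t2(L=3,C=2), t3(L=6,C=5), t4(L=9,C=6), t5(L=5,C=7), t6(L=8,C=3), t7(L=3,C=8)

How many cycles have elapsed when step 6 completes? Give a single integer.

[0] DMA t0→A (3c) ∥ CU idle ⇒ 3c, clock 3
[1] DMA t1→B (3c) ∥ CU A:t0 (4c) ⇒ 4c, clock 7
[2] DMA t2→A (3c) ∥ CU B:t1 (3c) ⇒ 3c, clock 10
[3] DMA t3→B (6c) ∥ CU A:t2 (2c) ⇒ 6c, clock 16
[4] DMA t4→A (9c) ∥ CU B:t3 (5c) ⇒ 9c, clock 25
[5] DMA t5→B (5c) ∥ CU A:t4 (6c) ⇒ 6c, clock 31
[6] DMA t6→A (8c) ∥ CU B:t5 (7c) ⇒ 8c, clock 39
[7] DMA t7→B (3c) ∥ CU A:t6 (3c) ⇒ 3c, clock 42
[8] DMA idle ∥ CU B:t7 (8c) ⇒ 8c, clock 50

end_cycle[6] = 39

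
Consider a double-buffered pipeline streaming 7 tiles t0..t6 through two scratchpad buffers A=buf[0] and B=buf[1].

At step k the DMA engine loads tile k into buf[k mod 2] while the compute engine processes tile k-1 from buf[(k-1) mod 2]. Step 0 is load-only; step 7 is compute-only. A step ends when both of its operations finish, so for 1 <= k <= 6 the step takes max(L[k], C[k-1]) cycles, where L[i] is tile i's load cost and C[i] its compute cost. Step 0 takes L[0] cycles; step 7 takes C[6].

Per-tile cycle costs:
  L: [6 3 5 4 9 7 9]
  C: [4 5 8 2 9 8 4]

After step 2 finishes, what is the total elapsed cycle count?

k=0 load=t0/6c comp=- wait=6 total=6
k=1 load=t1/3c comp=t0/4c wait=4 total=10
k=2 load=t2/5c comp=t1/5c wait=5 total=15
k=3 load=t3/4c comp=t2/8c wait=8 total=23
k=4 load=t4/9c comp=t3/2c wait=9 total=32
k=5 load=t5/7c comp=t4/9c wait=9 total=41
k=6 load=t6/9c comp=t5/8c wait=9 total=50
k=7 load=- comp=t6/4c wait=4 total=54

end_cycle[2] = 15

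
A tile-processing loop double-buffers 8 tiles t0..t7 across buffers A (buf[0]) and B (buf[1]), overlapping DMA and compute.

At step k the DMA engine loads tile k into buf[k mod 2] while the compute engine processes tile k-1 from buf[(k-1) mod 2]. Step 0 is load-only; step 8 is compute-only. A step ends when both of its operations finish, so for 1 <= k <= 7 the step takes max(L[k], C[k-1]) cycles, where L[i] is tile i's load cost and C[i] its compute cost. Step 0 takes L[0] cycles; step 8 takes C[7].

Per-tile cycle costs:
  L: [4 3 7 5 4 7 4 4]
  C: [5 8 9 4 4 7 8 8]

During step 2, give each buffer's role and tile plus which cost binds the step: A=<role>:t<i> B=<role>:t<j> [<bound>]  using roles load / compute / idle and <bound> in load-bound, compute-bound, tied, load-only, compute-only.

[0] DMA t0→A (4c) ∥ CU idle ⇒ 4c, clock 4
[1] DMA t1→B (3c) ∥ CU A:t0 (5c) ⇒ 5c, clock 9
[2] DMA t2→A (7c) ∥ CU B:t1 (8c) ⇒ 8c, clock 17
[3] DMA t3→B (5c) ∥ CU A:t2 (9c) ⇒ 9c, clock 26
[4] DMA t4→A (4c) ∥ CU B:t3 (4c) ⇒ 4c, clock 30
[5] DMA t5→B (7c) ∥ CU A:t4 (4c) ⇒ 7c, clock 37
[6] DMA t6→A (4c) ∥ CU B:t5 (7c) ⇒ 7c, clock 44
[7] DMA t7→B (4c) ∥ CU A:t6 (8c) ⇒ 8c, clock 52
[8] DMA idle ∥ CU B:t7 (8c) ⇒ 8c, clock 60

step 2: A=load:t2 B=compute:t1 [compute-bound]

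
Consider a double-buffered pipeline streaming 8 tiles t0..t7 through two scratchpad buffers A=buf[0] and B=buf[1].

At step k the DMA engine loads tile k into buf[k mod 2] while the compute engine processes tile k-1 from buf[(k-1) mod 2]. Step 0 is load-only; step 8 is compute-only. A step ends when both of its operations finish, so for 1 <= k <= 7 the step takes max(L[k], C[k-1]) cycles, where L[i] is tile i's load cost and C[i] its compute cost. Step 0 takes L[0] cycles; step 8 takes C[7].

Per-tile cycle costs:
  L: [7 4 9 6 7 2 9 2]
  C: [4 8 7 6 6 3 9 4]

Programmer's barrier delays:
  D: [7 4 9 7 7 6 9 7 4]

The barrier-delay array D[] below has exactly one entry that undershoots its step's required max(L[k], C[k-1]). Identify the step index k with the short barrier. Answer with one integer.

k=0 barrier L[0]=7→7c, D[0]=7 ok
k=1 barrier max(L[1]=4,C[0]=4)→4c, D[1]=4 ok
k=2 barrier max(L[2]=9,C[1]=8)→9c, D[2]=9 ok
k=3 barrier max(L[3]=6,C[2]=7)→7c, D[3]=7 ok
k=4 barrier max(L[4]=7,C[3]=6)→7c, D[4]=7 ok
k=5 barrier max(L[5]=2,C[4]=6)→6c, D[5]=6 ok
k=6 barrier max(L[6]=9,C[5]=3)→9c, D[6]=9 ok
k=7 barrier max(L[7]=2,C[6]=9)→9c, D[7]=7 SHORT
k=8 barrier C[7]=4→4c, D[8]=4 ok

hazard at step 7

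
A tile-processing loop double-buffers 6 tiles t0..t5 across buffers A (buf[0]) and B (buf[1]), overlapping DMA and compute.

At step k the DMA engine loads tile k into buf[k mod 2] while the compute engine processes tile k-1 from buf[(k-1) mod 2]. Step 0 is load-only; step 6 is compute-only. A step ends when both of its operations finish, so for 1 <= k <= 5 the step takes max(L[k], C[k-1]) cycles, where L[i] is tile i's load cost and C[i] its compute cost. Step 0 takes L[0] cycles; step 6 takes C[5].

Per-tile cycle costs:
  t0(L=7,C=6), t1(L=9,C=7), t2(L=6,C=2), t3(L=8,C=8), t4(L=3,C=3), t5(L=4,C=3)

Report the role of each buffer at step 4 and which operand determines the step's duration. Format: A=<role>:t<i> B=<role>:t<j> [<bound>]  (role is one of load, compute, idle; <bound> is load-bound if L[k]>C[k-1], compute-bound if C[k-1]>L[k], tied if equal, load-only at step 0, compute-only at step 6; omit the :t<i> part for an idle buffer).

step 0: L[0]=7 → dur=7, Σ=7 | A=load:t0 B=idle [load-only]
step 1: L[1]=9 C[0]=6 → dur=9, Σ=16 | A=compute:t0 B=load:t1 [load-bound]
step 2: L[2]=6 C[1]=7 → dur=7, Σ=23 | A=load:t2 B=compute:t1 [compute-bound]
step 3: L[3]=8 C[2]=2 → dur=8, Σ=31 | A=compute:t2 B=load:t3 [load-bound]
step 4: L[4]=3 C[3]=8 → dur=8, Σ=39 | A=load:t4 B=compute:t3 [compute-bound]
step 5: L[5]=4 C[4]=3 → dur=4, Σ=43 | A=compute:t4 B=load:t5 [load-bound]
step 6: C[5]=3 → dur=3, Σ=46 | A=idle B=compute:t5 [compute-only]

step 4: A=load:t4 B=compute:t3 [compute-bound]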